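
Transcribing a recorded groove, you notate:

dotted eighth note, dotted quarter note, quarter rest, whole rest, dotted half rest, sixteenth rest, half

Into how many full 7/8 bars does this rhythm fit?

One bar of 7/8 = 14 sixteenth notes.
Working in sixteenth notes: dotted eighth note = 3; dotted quarter note = 6; quarter rest = 4; whole rest = 16; dotted half rest = 12; sixteenth rest = 1; half = 8.
Altogether 3 + 6 + 4 + 16 + 12 + 1 + 8 = 50.
50 ÷ 14 = 3 complete bars with 8 left over.

3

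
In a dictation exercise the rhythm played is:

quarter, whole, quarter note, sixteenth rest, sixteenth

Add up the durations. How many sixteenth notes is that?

Convert each value to sixteenth notes: quarter = 4; whole = 16; quarter note = 4; sixteenth rest = 1; sixteenth = 1.
Total: 4 + 16 + 4 + 1 + 1 = 26 sixteenth notes.

26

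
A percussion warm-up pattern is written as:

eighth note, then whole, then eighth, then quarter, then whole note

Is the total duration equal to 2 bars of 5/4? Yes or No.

One bar of 5/4 = 10 eighth notes, so 2 bars = 20.
In eighth notes: eighth note = 1; whole = 8; eighth = 1; quarter = 2; whole note = 8.
Adding: 1 + 8 + 1 + 2 + 8 = 20.
20 equals 20, so the answer is Yes.

Yes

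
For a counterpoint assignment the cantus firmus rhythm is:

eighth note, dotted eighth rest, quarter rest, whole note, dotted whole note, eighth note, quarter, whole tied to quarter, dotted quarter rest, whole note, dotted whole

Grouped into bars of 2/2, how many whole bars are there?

7

One bar of 2/2 = 16 sixteenth notes.
Express everything in sixteenth notes: eighth note = 2; dotted eighth rest = 3; quarter rest = 4; whole note = 16; dotted whole note = 24; eighth note = 2; quarter = 4; whole tied to quarter (whole + quarter) = 20; dotted quarter rest = 6; whole note = 16; dotted whole = 24.
Sum: 2 + 3 + 4 + 16 + 24 + 2 + 4 + 20 + 6 + 16 + 24 = 121.
121 ÷ 16 = 7 complete bars with 9 left over.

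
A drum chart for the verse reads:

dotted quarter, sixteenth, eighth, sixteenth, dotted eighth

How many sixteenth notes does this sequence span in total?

In sixteenth notes: dotted quarter = 6; sixteenth = 1; eighth = 2; sixteenth = 1; dotted eighth = 3.
Sum: 6 + 1 + 2 + 1 + 3 = 13 sixteenth notes.

13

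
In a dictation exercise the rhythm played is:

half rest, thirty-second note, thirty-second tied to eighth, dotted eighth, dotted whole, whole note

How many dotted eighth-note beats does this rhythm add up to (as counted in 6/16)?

18

One dotted eighth-note beat = 6 thirty-second notes.
In thirty-second notes: half rest = 16; thirty-second note = 1; thirty-second tied to eighth (thirty-second + eighth) = 5; dotted eighth = 6; dotted whole = 48; whole note = 32.
Adding: 16 + 1 + 5 + 6 + 48 + 32 = 108.
108 ÷ 6 = 18 beats.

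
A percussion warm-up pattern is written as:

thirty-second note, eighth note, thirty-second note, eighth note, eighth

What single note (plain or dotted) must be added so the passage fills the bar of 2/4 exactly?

The bar of 2/4 = 16 thirty-second notes.
Convert each value to thirty-second notes: thirty-second note = 1; eighth note = 4; thirty-second note = 1; eighth note = 4; eighth = 4.
Altogether 1 + 4 + 1 + 4 + 4 = 14.
Remaining: 16 − 14 = 2 thirty-second notes, which is a sixteenth note.

sixteenth note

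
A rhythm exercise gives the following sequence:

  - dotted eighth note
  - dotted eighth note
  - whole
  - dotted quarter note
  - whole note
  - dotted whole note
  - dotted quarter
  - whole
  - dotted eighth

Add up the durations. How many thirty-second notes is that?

Each duration in thirty-second notes: dotted eighth note = 6; dotted eighth note = 6; whole = 32; dotted quarter note = 12; whole note = 32; dotted whole note = 48; dotted quarter = 12; whole = 32; dotted eighth = 6.
Altogether 6 + 6 + 32 + 12 + 32 + 48 + 12 + 32 + 6 = 186 thirty-second notes.

186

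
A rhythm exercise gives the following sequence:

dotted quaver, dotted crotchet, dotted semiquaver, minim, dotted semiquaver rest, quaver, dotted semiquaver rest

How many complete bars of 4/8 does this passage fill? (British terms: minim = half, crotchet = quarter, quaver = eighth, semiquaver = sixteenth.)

One bar of 4/8 = 16 thirty-second notes.
Working in thirty-second notes: dotted quaver = 6; dotted crotchet = 12; dotted semiquaver = 3; minim = 16; dotted semiquaver rest = 3; quaver = 4; dotted semiquaver rest = 3.
Total: 6 + 12 + 3 + 16 + 3 + 4 + 3 = 47.
47 ÷ 16 = 2 complete bars with 15 left over.

2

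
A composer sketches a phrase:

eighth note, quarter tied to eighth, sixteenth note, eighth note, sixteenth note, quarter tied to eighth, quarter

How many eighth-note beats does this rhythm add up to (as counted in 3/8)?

One eighth-note beat = 2 sixteenth notes.
Convert each value to sixteenth notes: eighth note = 2; quarter tied to eighth (quarter + eighth) = 6; sixteenth note = 1; eighth note = 2; sixteenth note = 1; quarter tied to eighth (quarter + eighth) = 6; quarter = 4.
Total: 2 + 6 + 1 + 2 + 1 + 6 + 4 = 22.
22 ÷ 2 = 11 beats.

11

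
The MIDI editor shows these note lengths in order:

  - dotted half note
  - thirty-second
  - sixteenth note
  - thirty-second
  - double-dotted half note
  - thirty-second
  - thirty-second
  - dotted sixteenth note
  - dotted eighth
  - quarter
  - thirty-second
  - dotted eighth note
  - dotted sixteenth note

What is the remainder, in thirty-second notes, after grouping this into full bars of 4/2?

21

One bar of 4/2 = 64 thirty-second notes.
Working in thirty-second notes: dotted half note = 24; thirty-second = 1; sixteenth note = 2; thirty-second = 1; double-dotted half note = 28; thirty-second = 1; thirty-second = 1; dotted sixteenth note = 3; dotted eighth = 6; quarter = 8; thirty-second = 1; dotted eighth note = 6; dotted sixteenth note = 3.
Adding: 24 + 1 + 2 + 1 + 28 + 1 + 1 + 3 + 6 + 8 + 1 + 6 + 3 = 85.
85 ÷ 64 = 1 complete bar with 21 thirty-second notes remaining.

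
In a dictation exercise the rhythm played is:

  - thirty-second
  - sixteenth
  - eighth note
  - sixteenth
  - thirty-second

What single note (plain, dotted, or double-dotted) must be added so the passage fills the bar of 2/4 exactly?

dotted eighth note

The bar of 2/4 = 16 thirty-second notes.
In thirty-second notes: thirty-second = 1; sixteenth = 2; eighth note = 4; sixteenth = 2; thirty-second = 1.
Altogether 1 + 2 + 4 + 2 + 1 = 10.
Remaining: 16 − 10 = 6 thirty-second notes, which is a dotted eighth note.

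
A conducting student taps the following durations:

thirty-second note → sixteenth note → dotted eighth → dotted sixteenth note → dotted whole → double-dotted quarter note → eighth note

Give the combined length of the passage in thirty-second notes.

Each duration in thirty-second notes: thirty-second note = 1; sixteenth note = 2; dotted eighth = 6; dotted sixteenth note = 3; dotted whole = 48; double-dotted quarter note = 14; eighth note = 4.
Sum: 1 + 2 + 6 + 3 + 48 + 14 + 4 = 78 thirty-second notes.

78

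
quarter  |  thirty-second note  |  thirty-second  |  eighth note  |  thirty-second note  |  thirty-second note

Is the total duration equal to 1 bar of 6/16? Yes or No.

One bar of 6/16 = 12 thirty-second notes.
Each duration in thirty-second notes: quarter = 8; thirty-second note = 1; thirty-second = 1; eighth note = 4; thirty-second note = 1; thirty-second note = 1.
Adding: 8 + 1 + 1 + 4 + 1 + 1 = 16.
16 exceeds 12, so the answer is No.

No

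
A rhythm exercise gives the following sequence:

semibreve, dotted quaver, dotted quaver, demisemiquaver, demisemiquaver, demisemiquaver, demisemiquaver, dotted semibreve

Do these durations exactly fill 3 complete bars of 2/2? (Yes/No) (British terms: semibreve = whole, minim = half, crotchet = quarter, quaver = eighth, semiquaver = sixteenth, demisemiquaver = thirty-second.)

One bar of 2/2 = 32 thirty-second notes, so 3 bars = 96.
Each duration in thirty-second notes: semibreve = 32; dotted quaver = 6; dotted quaver = 6; demisemiquaver = 1; demisemiquaver = 1; demisemiquaver = 1; demisemiquaver = 1; dotted semibreve = 48.
Altogether 32 + 6 + 6 + 1 + 1 + 1 + 1 + 48 = 96.
96 equals 96, so the answer is Yes.

Yes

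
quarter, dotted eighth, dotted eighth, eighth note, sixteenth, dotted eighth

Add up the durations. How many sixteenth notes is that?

Working in sixteenth notes: quarter = 4; dotted eighth = 3; dotted eighth = 3; eighth note = 2; sixteenth = 1; dotted eighth = 3.
Total: 4 + 3 + 3 + 2 + 1 + 3 = 16 sixteenth notes.

16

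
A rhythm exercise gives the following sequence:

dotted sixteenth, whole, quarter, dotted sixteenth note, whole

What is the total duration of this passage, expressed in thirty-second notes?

78

Working in thirty-second notes: dotted sixteenth = 3; whole = 32; quarter = 8; dotted sixteenth note = 3; whole = 32.
Adding: 3 + 32 + 8 + 3 + 32 = 78 thirty-second notes.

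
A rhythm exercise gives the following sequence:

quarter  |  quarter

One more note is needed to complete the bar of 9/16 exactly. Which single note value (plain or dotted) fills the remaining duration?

sixteenth note

The bar of 9/16 = 9 sixteenth notes.
Convert each value to sixteenth notes: quarter = 4; quarter = 4.
Altogether 4 + 4 = 8.
Remaining: 9 − 8 = 1 sixteenth note, which is a sixteenth note.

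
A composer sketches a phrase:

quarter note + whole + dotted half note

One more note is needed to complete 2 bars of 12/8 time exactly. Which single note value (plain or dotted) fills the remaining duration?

2 bars of 12/8 = 12 quarter notes.
Convert each value to quarter notes: quarter note = 1; whole = 4; dotted half note = 3.
Total: 1 + 4 + 3 = 8.
Remaining: 12 − 8 = 4 quarter notes, which is a whole note.

whole note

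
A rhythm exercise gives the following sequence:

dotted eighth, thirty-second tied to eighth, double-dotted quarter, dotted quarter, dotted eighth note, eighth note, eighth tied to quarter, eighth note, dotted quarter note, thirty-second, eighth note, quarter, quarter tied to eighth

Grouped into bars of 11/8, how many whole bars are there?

2

One bar of 11/8 = 44 thirty-second notes.
Each duration in thirty-second notes: dotted eighth = 6; thirty-second tied to eighth (thirty-second + eighth) = 5; double-dotted quarter = 14; dotted quarter = 12; dotted eighth note = 6; eighth note = 4; eighth tied to quarter (eighth + quarter) = 12; eighth note = 4; dotted quarter note = 12; thirty-second = 1; eighth note = 4; quarter = 8; quarter tied to eighth (quarter + eighth) = 12.
Sum: 6 + 5 + 14 + 12 + 6 + 4 + 12 + 4 + 12 + 1 + 4 + 8 + 12 = 100.
100 ÷ 44 = 2 complete bars with 12 left over.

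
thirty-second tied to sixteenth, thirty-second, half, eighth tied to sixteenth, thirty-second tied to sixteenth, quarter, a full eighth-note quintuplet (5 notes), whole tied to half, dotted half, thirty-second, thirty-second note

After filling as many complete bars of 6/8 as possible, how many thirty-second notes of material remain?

One bar of 6/8 = 24 thirty-second notes.
In thirty-second notes: thirty-second tied to sixteenth (thirty-second + sixteenth) = 3; thirty-second = 1; half = 16; eighth tied to sixteenth (eighth + sixteenth) = 6; thirty-second tied to sixteenth (thirty-second + sixteenth) = 3; quarter = 8; a full eighth-note quintuplet (5 notes) (five quintuplet eighths span one half) = 16; whole tied to half (whole + half) = 48; dotted half = 24; thirty-second = 1; thirty-second note = 1.
Altogether 3 + 1 + 16 + 6 + 3 + 8 + 16 + 48 + 24 + 1 + 1 = 127.
127 ÷ 24 = 5 complete bars with 7 thirty-second notes remaining.

7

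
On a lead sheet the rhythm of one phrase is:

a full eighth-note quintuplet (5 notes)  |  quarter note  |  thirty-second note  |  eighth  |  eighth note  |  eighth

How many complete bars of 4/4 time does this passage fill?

1

One bar of 4/4 = 32 thirty-second notes.
Working in thirty-second notes: a full eighth-note quintuplet (5 notes) (five quintuplet eighths span one half) = 16; quarter note = 8; thirty-second note = 1; eighth = 4; eighth note = 4; eighth = 4.
Total: 16 + 8 + 1 + 4 + 4 + 4 = 37.
37 ÷ 32 = 1 complete bar with 5 left over.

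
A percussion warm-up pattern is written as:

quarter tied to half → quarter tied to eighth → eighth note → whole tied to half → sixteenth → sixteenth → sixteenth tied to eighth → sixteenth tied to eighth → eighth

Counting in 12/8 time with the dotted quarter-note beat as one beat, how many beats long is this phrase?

9

One dotted quarter-note beat = 6 sixteenth notes.
Convert each value to sixteenth notes: quarter tied to half (quarter + half) = 12; quarter tied to eighth (quarter + eighth) = 6; eighth note = 2; whole tied to half (whole + half) = 24; sixteenth = 1; sixteenth = 1; sixteenth tied to eighth (sixteenth + eighth) = 3; sixteenth tied to eighth (sixteenth + eighth) = 3; eighth = 2.
Altogether 12 + 6 + 2 + 24 + 1 + 1 + 3 + 3 + 2 = 54.
54 ÷ 6 = 9 beats.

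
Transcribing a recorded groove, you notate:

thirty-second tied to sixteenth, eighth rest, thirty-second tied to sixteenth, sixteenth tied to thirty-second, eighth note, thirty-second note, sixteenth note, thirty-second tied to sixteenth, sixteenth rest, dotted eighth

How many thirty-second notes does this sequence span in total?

31

Working in thirty-second notes: thirty-second tied to sixteenth (thirty-second + sixteenth) = 3; eighth rest = 4; thirty-second tied to sixteenth (thirty-second + sixteenth) = 3; sixteenth tied to thirty-second (sixteenth + thirty-second) = 3; eighth note = 4; thirty-second note = 1; sixteenth note = 2; thirty-second tied to sixteenth (thirty-second + sixteenth) = 3; sixteenth rest = 2; dotted eighth = 6.
Sum: 3 + 4 + 3 + 3 + 4 + 1 + 2 + 3 + 2 + 6 = 31 thirty-second notes.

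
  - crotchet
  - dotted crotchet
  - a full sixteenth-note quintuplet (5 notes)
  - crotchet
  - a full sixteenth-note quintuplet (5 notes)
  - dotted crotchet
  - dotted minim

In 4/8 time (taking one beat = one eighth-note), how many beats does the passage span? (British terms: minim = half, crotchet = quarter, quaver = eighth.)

One eighth-note beat = 2 sixteenth notes.
Working in sixteenth notes: crotchet = 4; dotted crotchet = 6; a full sixteenth-note quintuplet (5 notes) (five quintuplet sixteenths span one quarter) = 4; crotchet = 4; a full sixteenth-note quintuplet (5 notes) (five quintuplet sixteenths span one quarter) = 4; dotted crotchet = 6; dotted minim = 12.
Adding: 4 + 6 + 4 + 4 + 4 + 6 + 12 = 40.
40 ÷ 2 = 20 beats.

20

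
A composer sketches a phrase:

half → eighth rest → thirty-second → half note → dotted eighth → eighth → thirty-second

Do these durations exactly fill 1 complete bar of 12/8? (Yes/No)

Yes

One bar of 12/8 = 48 thirty-second notes.
Convert each value to thirty-second notes: half = 16; eighth rest = 4; thirty-second = 1; half note = 16; dotted eighth = 6; eighth = 4; thirty-second = 1.
Altogether 16 + 4 + 1 + 16 + 6 + 4 + 1 = 48.
48 equals 48, so the answer is Yes.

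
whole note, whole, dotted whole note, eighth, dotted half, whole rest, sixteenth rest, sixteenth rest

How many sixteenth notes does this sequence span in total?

Working in sixteenth notes: whole note = 16; whole = 16; dotted whole note = 24; eighth = 2; dotted half = 12; whole rest = 16; sixteenth rest = 1; sixteenth rest = 1.
Altogether 16 + 16 + 24 + 2 + 12 + 16 + 1 + 1 = 88 sixteenth notes.

88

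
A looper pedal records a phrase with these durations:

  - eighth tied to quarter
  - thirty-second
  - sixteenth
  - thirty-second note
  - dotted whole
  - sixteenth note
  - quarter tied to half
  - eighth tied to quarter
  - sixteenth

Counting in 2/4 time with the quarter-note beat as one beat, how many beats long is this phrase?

13

One quarter-note beat = 8 thirty-second notes.
Express everything in thirty-second notes: eighth tied to quarter (eighth + quarter) = 12; thirty-second = 1; sixteenth = 2; thirty-second note = 1; dotted whole = 48; sixteenth note = 2; quarter tied to half (quarter + half) = 24; eighth tied to quarter (eighth + quarter) = 12; sixteenth = 2.
Adding: 12 + 1 + 2 + 1 + 48 + 2 + 24 + 12 + 2 = 104.
104 ÷ 8 = 13 beats.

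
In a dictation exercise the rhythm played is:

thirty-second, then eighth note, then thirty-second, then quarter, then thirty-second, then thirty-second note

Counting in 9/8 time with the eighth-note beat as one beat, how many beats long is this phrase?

One eighth-note beat = 4 thirty-second notes.
Each duration in thirty-second notes: thirty-second = 1; eighth note = 4; thirty-second = 1; quarter = 8; thirty-second = 1; thirty-second note = 1.
Altogether 1 + 4 + 1 + 8 + 1 + 1 = 16.
16 ÷ 4 = 4 beats.

4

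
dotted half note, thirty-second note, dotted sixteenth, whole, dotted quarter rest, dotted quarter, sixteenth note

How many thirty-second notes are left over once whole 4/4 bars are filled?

22

One bar of 4/4 = 32 thirty-second notes.
Convert each value to thirty-second notes: dotted half note = 24; thirty-second note = 1; dotted sixteenth = 3; whole = 32; dotted quarter rest = 12; dotted quarter = 12; sixteenth note = 2.
Sum: 24 + 1 + 3 + 32 + 12 + 12 + 2 = 86.
86 ÷ 32 = 2 complete bars with 22 thirty-second notes remaining.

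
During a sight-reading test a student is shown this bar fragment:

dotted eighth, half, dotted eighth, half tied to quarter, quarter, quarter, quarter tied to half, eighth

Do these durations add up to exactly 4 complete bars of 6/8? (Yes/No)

Yes

One bar of 6/8 = 12 sixteenth notes, so 4 bars = 48.
Working in sixteenth notes: dotted eighth = 3; half = 8; dotted eighth = 3; half tied to quarter (half + quarter) = 12; quarter = 4; quarter = 4; quarter tied to half (quarter + half) = 12; eighth = 2.
Sum: 3 + 8 + 3 + 12 + 4 + 4 + 12 + 2 = 48.
48 equals 48, so the answer is Yes.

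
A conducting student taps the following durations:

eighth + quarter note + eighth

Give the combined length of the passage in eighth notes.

Convert each value to eighth notes: eighth = 1; quarter note = 2; eighth = 1.
Adding: 1 + 2 + 1 = 4 eighth notes.

4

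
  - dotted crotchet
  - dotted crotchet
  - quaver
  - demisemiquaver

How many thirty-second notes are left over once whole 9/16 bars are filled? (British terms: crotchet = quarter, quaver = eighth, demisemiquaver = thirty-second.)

One bar of 9/16 = 18 thirty-second notes.
In thirty-second notes: dotted crotchet = 12; dotted crotchet = 12; quaver = 4; demisemiquaver = 1.
Total: 12 + 12 + 4 + 1 = 29.
29 ÷ 18 = 1 complete bar with 11 thirty-second notes remaining.

11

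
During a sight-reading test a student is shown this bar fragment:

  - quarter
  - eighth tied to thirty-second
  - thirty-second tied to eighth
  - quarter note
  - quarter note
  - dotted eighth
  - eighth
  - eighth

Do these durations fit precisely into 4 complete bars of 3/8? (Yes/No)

Yes

One bar of 3/8 = 12 thirty-second notes, so 4 bars = 48.
Working in thirty-second notes: quarter = 8; eighth tied to thirty-second (eighth + thirty-second) = 5; thirty-second tied to eighth (thirty-second + eighth) = 5; quarter note = 8; quarter note = 8; dotted eighth = 6; eighth = 4; eighth = 4.
Total: 8 + 5 + 5 + 8 + 8 + 6 + 4 + 4 = 48.
48 equals 48, so the answer is Yes.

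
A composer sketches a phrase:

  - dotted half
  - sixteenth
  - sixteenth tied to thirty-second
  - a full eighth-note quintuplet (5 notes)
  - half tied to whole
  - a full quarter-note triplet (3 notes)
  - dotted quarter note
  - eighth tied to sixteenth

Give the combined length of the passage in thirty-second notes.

Working in thirty-second notes: dotted half = 24; sixteenth = 2; sixteenth tied to thirty-second (sixteenth + thirty-second) = 3; a full eighth-note quintuplet (5 notes) (five quintuplet eighths span one half) = 16; half tied to whole (half + whole) = 48; a full quarter-note triplet (3 notes) (three triplet quarters span one half) = 16; dotted quarter note = 12; eighth tied to sixteenth (eighth + sixteenth) = 6.
Sum: 24 + 2 + 3 + 16 + 48 + 16 + 12 + 6 = 127 thirty-second notes.

127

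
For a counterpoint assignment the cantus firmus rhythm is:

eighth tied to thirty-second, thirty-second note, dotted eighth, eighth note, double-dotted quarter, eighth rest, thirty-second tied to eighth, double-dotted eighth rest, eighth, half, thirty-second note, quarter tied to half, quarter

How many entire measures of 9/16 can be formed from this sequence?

5

One bar of 9/16 = 18 thirty-second notes.
Express everything in thirty-second notes: eighth tied to thirty-second (eighth + thirty-second) = 5; thirty-second note = 1; dotted eighth = 6; eighth note = 4; double-dotted quarter = 14; eighth rest = 4; thirty-second tied to eighth (thirty-second + eighth) = 5; double-dotted eighth rest = 7; eighth = 4; half = 16; thirty-second note = 1; quarter tied to half (quarter + half) = 24; quarter = 8.
Total: 5 + 1 + 6 + 4 + 14 + 4 + 5 + 7 + 4 + 16 + 1 + 24 + 8 = 99.
99 ÷ 18 = 5 complete bars with 9 left over.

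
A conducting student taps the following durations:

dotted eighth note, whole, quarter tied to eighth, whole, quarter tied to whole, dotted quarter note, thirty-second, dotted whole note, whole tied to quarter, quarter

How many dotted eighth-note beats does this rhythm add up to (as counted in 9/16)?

38.5

One dotted eighth-note beat = 6 thirty-second notes.
Each duration in thirty-second notes: dotted eighth note = 6; whole = 32; quarter tied to eighth (quarter + eighth) = 12; whole = 32; quarter tied to whole (quarter + whole) = 40; dotted quarter note = 12; thirty-second = 1; dotted whole note = 48; whole tied to quarter (whole + quarter) = 40; quarter = 8.
Altogether 6 + 32 + 12 + 32 + 40 + 12 + 1 + 48 + 40 + 8 = 231.
231 ÷ 6 = 38.5 beats.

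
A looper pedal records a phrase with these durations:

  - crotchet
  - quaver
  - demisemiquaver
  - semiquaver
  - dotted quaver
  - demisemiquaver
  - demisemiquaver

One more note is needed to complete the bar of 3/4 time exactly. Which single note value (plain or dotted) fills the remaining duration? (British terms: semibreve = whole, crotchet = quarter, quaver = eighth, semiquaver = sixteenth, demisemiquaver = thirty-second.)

The bar of 3/4 = 24 thirty-second notes.
In thirty-second notes: crotchet = 8; quaver = 4; demisemiquaver = 1; semiquaver = 2; dotted quaver = 6; demisemiquaver = 1; demisemiquaver = 1.
Sum: 8 + 4 + 1 + 2 + 6 + 1 + 1 = 23.
Remaining: 24 − 23 = 1 thirty-second note, which is a thirty-second note.

thirty-second note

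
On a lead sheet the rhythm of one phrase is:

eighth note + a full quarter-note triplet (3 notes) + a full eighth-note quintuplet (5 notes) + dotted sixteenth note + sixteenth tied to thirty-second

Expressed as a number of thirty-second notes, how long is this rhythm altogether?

In thirty-second notes: eighth note = 4; a full quarter-note triplet (3 notes) (three triplet quarters span one half) = 16; a full eighth-note quintuplet (5 notes) (five quintuplet eighths span one half) = 16; dotted sixteenth note = 3; sixteenth tied to thirty-second (sixteenth + thirty-second) = 3.
Total: 4 + 16 + 16 + 3 + 3 = 42 thirty-second notes.

42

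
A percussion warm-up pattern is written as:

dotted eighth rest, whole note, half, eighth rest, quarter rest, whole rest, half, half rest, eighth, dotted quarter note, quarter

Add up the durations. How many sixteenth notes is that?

Working in sixteenth notes: dotted eighth rest = 3; whole note = 16; half = 8; eighth rest = 2; quarter rest = 4; whole rest = 16; half = 8; half rest = 8; eighth = 2; dotted quarter note = 6; quarter = 4.
Altogether 3 + 16 + 8 + 2 + 4 + 16 + 8 + 8 + 2 + 6 + 4 = 77 sixteenth notes.

77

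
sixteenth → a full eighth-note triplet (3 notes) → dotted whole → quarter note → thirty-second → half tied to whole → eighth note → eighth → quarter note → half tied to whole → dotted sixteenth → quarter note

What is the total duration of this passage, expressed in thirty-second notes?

Convert each value to thirty-second notes: sixteenth = 2; a full eighth-note triplet (3 notes) (three triplet eighths span one quarter) = 8; dotted whole = 48; quarter note = 8; thirty-second = 1; half tied to whole (half + whole) = 48; eighth note = 4; eighth = 4; quarter note = 8; half tied to whole (half + whole) = 48; dotted sixteenth = 3; quarter note = 8.
Adding: 2 + 8 + 48 + 8 + 1 + 48 + 4 + 4 + 8 + 48 + 3 + 8 = 190 thirty-second notes.

190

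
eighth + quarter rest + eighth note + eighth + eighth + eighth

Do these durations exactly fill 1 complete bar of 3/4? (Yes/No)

One bar of 3/4 = 6 eighth notes.
Each duration in eighth notes: eighth = 1; quarter rest = 2; eighth note = 1; eighth = 1; eighth = 1; eighth = 1.
Sum: 1 + 2 + 1 + 1 + 1 + 1 = 7.
7 exceeds 6, so the answer is No.

No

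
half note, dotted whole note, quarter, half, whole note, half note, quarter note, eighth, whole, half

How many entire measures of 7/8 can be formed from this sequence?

7

One bar of 7/8 = 7 eighth notes.
Convert each value to eighth notes: half note = 4; dotted whole note = 12; quarter = 2; half = 4; whole note = 8; half note = 4; quarter note = 2; eighth = 1; whole = 8; half = 4.
Altogether 4 + 12 + 2 + 4 + 8 + 4 + 2 + 1 + 8 + 4 = 49.
49 ÷ 7 = 7 complete bars with 0 left over.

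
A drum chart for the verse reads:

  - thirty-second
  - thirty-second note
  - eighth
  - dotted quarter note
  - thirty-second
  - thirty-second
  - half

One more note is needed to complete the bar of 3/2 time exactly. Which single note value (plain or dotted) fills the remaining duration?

The bar of 3/2 = 48 thirty-second notes.
Each duration in thirty-second notes: thirty-second = 1; thirty-second note = 1; eighth = 4; dotted quarter note = 12; thirty-second = 1; thirty-second = 1; half = 16.
Adding: 1 + 1 + 4 + 12 + 1 + 1 + 16 = 36.
Remaining: 48 − 36 = 12 thirty-second notes, which is a dotted quarter note.

dotted quarter note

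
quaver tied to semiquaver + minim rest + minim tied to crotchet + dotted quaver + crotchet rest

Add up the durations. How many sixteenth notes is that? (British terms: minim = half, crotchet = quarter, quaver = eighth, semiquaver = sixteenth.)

30

Working in sixteenth notes: quaver tied to semiquaver (quaver + semiquaver) = 3; minim rest = 8; minim tied to crotchet (minim + crotchet) = 12; dotted quaver = 3; crotchet rest = 4.
Sum: 3 + 8 + 12 + 3 + 4 = 30 sixteenth notes.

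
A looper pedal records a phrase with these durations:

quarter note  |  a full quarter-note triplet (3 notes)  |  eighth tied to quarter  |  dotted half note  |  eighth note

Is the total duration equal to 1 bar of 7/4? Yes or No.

One bar of 7/4 = 14 eighth notes.
Convert each value to eighth notes: quarter note = 2; a full quarter-note triplet (3 notes) (three triplet quarters span one half) = 4; eighth tied to quarter (eighth + quarter) = 3; dotted half note = 6; eighth note = 1.
Altogether 2 + 4 + 3 + 6 + 1 = 16.
16 exceeds 14, so the answer is No.

No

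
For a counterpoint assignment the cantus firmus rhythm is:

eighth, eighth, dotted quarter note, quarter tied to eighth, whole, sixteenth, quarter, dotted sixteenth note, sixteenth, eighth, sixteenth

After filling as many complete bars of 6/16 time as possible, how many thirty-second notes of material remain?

1

One bar of 6/16 = 12 thirty-second notes.
Convert each value to thirty-second notes: eighth = 4; eighth = 4; dotted quarter note = 12; quarter tied to eighth (quarter + eighth) = 12; whole = 32; sixteenth = 2; quarter = 8; dotted sixteenth note = 3; sixteenth = 2; eighth = 4; sixteenth = 2.
Adding: 4 + 4 + 12 + 12 + 32 + 2 + 8 + 3 + 2 + 4 + 2 = 85.
85 ÷ 12 = 7 complete bars with 1 thirty-second note remaining.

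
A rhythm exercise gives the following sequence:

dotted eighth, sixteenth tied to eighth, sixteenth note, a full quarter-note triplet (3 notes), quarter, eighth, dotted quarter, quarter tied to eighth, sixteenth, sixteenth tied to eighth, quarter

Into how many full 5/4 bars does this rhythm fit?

One bar of 5/4 = 20 sixteenth notes.
Each duration in sixteenth notes: dotted eighth = 3; sixteenth tied to eighth (sixteenth + eighth) = 3; sixteenth note = 1; a full quarter-note triplet (3 notes) (three triplet quarters span one half) = 8; quarter = 4; eighth = 2; dotted quarter = 6; quarter tied to eighth (quarter + eighth) = 6; sixteenth = 1; sixteenth tied to eighth (sixteenth + eighth) = 3; quarter = 4.
Total: 3 + 3 + 1 + 8 + 4 + 2 + 6 + 6 + 1 + 3 + 4 = 41.
41 ÷ 20 = 2 complete bars with 1 left over.

2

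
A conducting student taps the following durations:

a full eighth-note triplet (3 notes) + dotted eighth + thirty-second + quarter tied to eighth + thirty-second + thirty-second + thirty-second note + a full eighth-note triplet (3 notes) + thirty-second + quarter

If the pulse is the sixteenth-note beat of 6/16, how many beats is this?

One sixteenth-note beat = 2 thirty-second notes.
In thirty-second notes: a full eighth-note triplet (3 notes) (three triplet eighths span one quarter) = 8; dotted eighth = 6; thirty-second = 1; quarter tied to eighth (quarter + eighth) = 12; thirty-second = 1; thirty-second = 1; thirty-second note = 1; a full eighth-note triplet (3 notes) (three triplet eighths span one quarter) = 8; thirty-second = 1; quarter = 8.
Adding: 8 + 6 + 1 + 12 + 1 + 1 + 1 + 8 + 1 + 8 = 47.
47 ÷ 2 = 23.5 beats.

23.5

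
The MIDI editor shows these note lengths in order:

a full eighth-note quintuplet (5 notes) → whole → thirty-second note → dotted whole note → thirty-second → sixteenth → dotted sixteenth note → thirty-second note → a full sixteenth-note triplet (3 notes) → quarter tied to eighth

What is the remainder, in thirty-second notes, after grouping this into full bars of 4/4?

24

One bar of 4/4 = 32 thirty-second notes.
Working in thirty-second notes: a full eighth-note quintuplet (5 notes) (five quintuplet eighths span one half) = 16; whole = 32; thirty-second note = 1; dotted whole note = 48; thirty-second = 1; sixteenth = 2; dotted sixteenth note = 3; thirty-second note = 1; a full sixteenth-note triplet (3 notes) (three triplet sixteenths span one eighth) = 4; quarter tied to eighth (quarter + eighth) = 12.
Total: 16 + 32 + 1 + 48 + 1 + 2 + 3 + 1 + 4 + 12 = 120.
120 ÷ 32 = 3 complete bars with 24 thirty-second notes remaining.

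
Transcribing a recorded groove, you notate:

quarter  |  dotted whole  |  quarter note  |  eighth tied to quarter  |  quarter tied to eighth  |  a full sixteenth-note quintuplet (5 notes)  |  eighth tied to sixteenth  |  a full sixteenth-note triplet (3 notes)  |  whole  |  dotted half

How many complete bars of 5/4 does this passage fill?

4

One bar of 5/4 = 20 sixteenth notes.
Express everything in sixteenth notes: quarter = 4; dotted whole = 24; quarter note = 4; eighth tied to quarter (eighth + quarter) = 6; quarter tied to eighth (quarter + eighth) = 6; a full sixteenth-note quintuplet (5 notes) (five quintuplet sixteenths span one quarter) = 4; eighth tied to sixteenth (eighth + sixteenth) = 3; a full sixteenth-note triplet (3 notes) (three triplet sixteenths span one eighth) = 2; whole = 16; dotted half = 12.
Altogether 4 + 24 + 4 + 6 + 6 + 4 + 3 + 2 + 16 + 12 = 81.
81 ÷ 20 = 4 complete bars with 1 left over.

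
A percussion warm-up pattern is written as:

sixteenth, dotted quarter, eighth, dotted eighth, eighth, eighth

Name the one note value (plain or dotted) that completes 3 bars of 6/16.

3 bars of 6/16 = 18 sixteenth notes.
Convert each value to sixteenth notes: sixteenth = 1; dotted quarter = 6; eighth = 2; dotted eighth = 3; eighth = 2; eighth = 2.
Sum: 1 + 6 + 2 + 3 + 2 + 2 = 16.
Remaining: 18 − 16 = 2 sixteenth notes, which is a eighth note.

eighth note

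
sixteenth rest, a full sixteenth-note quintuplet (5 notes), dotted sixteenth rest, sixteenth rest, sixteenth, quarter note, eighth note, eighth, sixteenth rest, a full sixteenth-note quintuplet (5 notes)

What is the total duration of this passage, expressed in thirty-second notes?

43

Working in thirty-second notes: sixteenth rest = 2; a full sixteenth-note quintuplet (5 notes) (five quintuplet sixteenths span one quarter) = 8; dotted sixteenth rest = 3; sixteenth rest = 2; sixteenth = 2; quarter note = 8; eighth note = 4; eighth = 4; sixteenth rest = 2; a full sixteenth-note quintuplet (5 notes) (five quintuplet sixteenths span one quarter) = 8.
Altogether 2 + 8 + 3 + 2 + 2 + 8 + 4 + 4 + 2 + 8 = 43 thirty-second notes.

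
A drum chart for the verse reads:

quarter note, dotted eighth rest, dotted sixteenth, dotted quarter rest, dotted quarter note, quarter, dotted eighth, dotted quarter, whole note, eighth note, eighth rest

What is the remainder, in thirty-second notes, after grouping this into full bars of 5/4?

27

One bar of 5/4 = 40 thirty-second notes.
In thirty-second notes: quarter note = 8; dotted eighth rest = 6; dotted sixteenth = 3; dotted quarter rest = 12; dotted quarter note = 12; quarter = 8; dotted eighth = 6; dotted quarter = 12; whole note = 32; eighth note = 4; eighth rest = 4.
Adding: 8 + 6 + 3 + 12 + 12 + 8 + 6 + 12 + 32 + 4 + 4 = 107.
107 ÷ 40 = 2 complete bars with 27 thirty-second notes remaining.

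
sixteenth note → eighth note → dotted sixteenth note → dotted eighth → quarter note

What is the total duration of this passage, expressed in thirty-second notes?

23

In thirty-second notes: sixteenth note = 2; eighth note = 4; dotted sixteenth note = 3; dotted eighth = 6; quarter note = 8.
Adding: 2 + 4 + 3 + 6 + 8 = 23 thirty-second notes.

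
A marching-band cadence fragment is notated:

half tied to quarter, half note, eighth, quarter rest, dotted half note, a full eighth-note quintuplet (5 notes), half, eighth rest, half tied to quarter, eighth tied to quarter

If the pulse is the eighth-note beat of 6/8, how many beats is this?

One eighth-note beat = 2 sixteenth notes.
Convert each value to sixteenth notes: half tied to quarter (half + quarter) = 12; half note = 8; eighth = 2; quarter rest = 4; dotted half note = 12; a full eighth-note quintuplet (5 notes) (five quintuplet eighths span one half) = 8; half = 8; eighth rest = 2; half tied to quarter (half + quarter) = 12; eighth tied to quarter (eighth + quarter) = 6.
Adding: 12 + 8 + 2 + 4 + 12 + 8 + 8 + 2 + 12 + 6 = 74.
74 ÷ 2 = 37 beats.

37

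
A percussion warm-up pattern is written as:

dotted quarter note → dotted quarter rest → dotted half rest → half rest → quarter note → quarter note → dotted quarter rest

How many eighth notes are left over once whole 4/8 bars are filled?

3

One bar of 4/8 = 4 eighth notes.
Convert each value to eighth notes: dotted quarter note = 3; dotted quarter rest = 3; dotted half rest = 6; half rest = 4; quarter note = 2; quarter note = 2; dotted quarter rest = 3.
Altogether 3 + 3 + 6 + 4 + 2 + 2 + 3 = 23.
23 ÷ 4 = 5 complete bars with 3 eighth notes remaining.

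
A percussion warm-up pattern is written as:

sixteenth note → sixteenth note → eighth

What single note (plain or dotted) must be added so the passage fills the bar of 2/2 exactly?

dotted half note

The bar of 2/2 = 16 sixteenth notes.
Convert each value to sixteenth notes: sixteenth note = 1; sixteenth note = 1; eighth = 2.
Altogether 1 + 1 + 2 = 4.
Remaining: 16 − 4 = 12 sixteenth notes, which is a dotted half note.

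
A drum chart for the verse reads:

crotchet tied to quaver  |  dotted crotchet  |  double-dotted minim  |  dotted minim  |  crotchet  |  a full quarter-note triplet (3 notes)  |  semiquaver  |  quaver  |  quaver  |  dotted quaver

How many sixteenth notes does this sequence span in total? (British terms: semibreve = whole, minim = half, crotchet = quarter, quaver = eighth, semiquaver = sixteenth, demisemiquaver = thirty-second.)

58

Working in sixteenth notes: crotchet tied to quaver (crotchet + quaver) = 6; dotted crotchet = 6; double-dotted minim = 14; dotted minim = 12; crotchet = 4; a full quarter-note triplet (3 notes) (three triplet quarters span one half) = 8; semiquaver = 1; quaver = 2; quaver = 2; dotted quaver = 3.
Sum: 6 + 6 + 14 + 12 + 4 + 8 + 1 + 2 + 2 + 3 = 58 sixteenth notes.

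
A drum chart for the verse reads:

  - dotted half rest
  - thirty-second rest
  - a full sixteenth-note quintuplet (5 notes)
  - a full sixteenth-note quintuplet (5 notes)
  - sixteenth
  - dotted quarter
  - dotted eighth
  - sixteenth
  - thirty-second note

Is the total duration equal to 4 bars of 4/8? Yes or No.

One bar of 4/8 = 16 thirty-second notes, so 4 bars = 64.
Convert each value to thirty-second notes: dotted half rest = 24; thirty-second rest = 1; a full sixteenth-note quintuplet (5 notes) (five quintuplet sixteenths span one quarter) = 8; a full sixteenth-note quintuplet (5 notes) (five quintuplet sixteenths span one quarter) = 8; sixteenth = 2; dotted quarter = 12; dotted eighth = 6; sixteenth = 2; thirty-second note = 1.
Sum: 24 + 1 + 8 + 8 + 2 + 12 + 6 + 2 + 1 = 64.
64 equals 64, so the answer is Yes.

Yes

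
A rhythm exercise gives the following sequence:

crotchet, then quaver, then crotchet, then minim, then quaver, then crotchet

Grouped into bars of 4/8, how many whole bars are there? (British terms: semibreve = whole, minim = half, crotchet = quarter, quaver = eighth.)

3

One bar of 4/8 = 4 eighth notes.
Express everything in eighth notes: crotchet = 2; quaver = 1; crotchet = 2; minim = 4; quaver = 1; crotchet = 2.
Sum: 2 + 1 + 2 + 4 + 1 + 2 = 12.
12 ÷ 4 = 3 complete bars with 0 left over.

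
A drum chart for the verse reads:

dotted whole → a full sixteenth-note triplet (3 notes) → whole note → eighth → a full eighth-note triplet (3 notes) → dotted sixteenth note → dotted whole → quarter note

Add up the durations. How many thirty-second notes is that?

In thirty-second notes: dotted whole = 48; a full sixteenth-note triplet (3 notes) (three triplet sixteenths span one eighth) = 4; whole note = 32; eighth = 4; a full eighth-note triplet (3 notes) (three triplet eighths span one quarter) = 8; dotted sixteenth note = 3; dotted whole = 48; quarter note = 8.
Altogether 48 + 4 + 32 + 4 + 8 + 3 + 48 + 8 = 155 thirty-second notes.

155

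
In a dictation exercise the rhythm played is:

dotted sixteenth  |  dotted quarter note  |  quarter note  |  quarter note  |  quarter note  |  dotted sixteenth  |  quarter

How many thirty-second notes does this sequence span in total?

Convert each value to thirty-second notes: dotted sixteenth = 3; dotted quarter note = 12; quarter note = 8; quarter note = 8; quarter note = 8; dotted sixteenth = 3; quarter = 8.
Adding: 3 + 12 + 8 + 8 + 8 + 3 + 8 = 50 thirty-second notes.

50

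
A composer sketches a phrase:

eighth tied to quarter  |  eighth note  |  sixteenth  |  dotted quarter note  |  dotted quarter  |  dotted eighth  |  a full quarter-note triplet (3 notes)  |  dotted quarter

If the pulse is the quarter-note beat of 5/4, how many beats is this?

9.5

One quarter-note beat = 4 sixteenth notes.
Convert each value to sixteenth notes: eighth tied to quarter (eighth + quarter) = 6; eighth note = 2; sixteenth = 1; dotted quarter note = 6; dotted quarter = 6; dotted eighth = 3; a full quarter-note triplet (3 notes) (three triplet quarters span one half) = 8; dotted quarter = 6.
Sum: 6 + 2 + 1 + 6 + 6 + 3 + 8 + 6 = 38.
38 ÷ 4 = 9.5 beats.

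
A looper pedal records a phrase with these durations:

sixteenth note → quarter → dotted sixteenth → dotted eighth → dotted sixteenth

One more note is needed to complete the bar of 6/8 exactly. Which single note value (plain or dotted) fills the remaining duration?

sixteenth note

The bar of 6/8 = 24 thirty-second notes.
Working in thirty-second notes: sixteenth note = 2; quarter = 8; dotted sixteenth = 3; dotted eighth = 6; dotted sixteenth = 3.
Adding: 2 + 8 + 3 + 6 + 3 = 22.
Remaining: 24 − 22 = 2 thirty-second notes, which is a sixteenth note.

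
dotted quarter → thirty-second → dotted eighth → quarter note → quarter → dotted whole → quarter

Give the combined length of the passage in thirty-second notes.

Each duration in thirty-second notes: dotted quarter = 12; thirty-second = 1; dotted eighth = 6; quarter note = 8; quarter = 8; dotted whole = 48; quarter = 8.
Total: 12 + 1 + 6 + 8 + 8 + 48 + 8 = 91 thirty-second notes.

91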